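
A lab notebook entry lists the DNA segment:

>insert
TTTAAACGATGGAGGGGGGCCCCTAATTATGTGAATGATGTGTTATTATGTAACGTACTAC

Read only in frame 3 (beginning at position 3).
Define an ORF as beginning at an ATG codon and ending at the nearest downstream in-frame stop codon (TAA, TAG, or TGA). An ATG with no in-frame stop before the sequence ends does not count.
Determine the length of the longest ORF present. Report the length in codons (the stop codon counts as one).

Frame 3: TAA ACG ATG GAG GGG GGC CCC TAA TTA TGT GAA TGA TGT GTT ATT ATG TAA CGT ACT — ATG at 9, stop TAA at 24 → 18 nt; ATG at 48, stop TAA at 51 → 6 nt.
Longest: frame 3, positions 9–26, 18 nt = 6 codons = 5 aa. → 6 codons.

6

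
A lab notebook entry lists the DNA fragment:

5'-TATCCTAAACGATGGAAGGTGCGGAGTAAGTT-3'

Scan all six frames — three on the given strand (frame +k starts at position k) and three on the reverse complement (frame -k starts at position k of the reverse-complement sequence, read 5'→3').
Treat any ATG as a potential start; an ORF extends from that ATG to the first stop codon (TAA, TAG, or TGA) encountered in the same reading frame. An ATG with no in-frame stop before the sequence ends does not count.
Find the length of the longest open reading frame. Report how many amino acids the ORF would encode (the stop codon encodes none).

Reverse complement (5'→3'): AACTTACTCCGCACCTTCCATCGTTTAGGATA
Frame +1: TAT CCT AAA CGA TGG AAG GTG CGG AGT AAG — no ATG→stop ORF.
Frame +2: ATC CTA AAC GAT GGA AGG TGC GGA GTA AGT — no ATG→stop ORF.
Frame +3: TCC TAA ACG ATG GAA GGT GCG GAG TAA GTT — ATG at 12, stop TAA at 27 → 18 nt.
Frame -1: AAC TTA CTC CGC ACC TTC CAT CGT TTA GGA — no ATG→stop ORF.
Frame -2: ACT TAC TCC GCA CCT TCC ATC GTT TAG GAT — no ATG→stop ORF.
Frame -3: CTT ACT CCG CAC CTT CCA TCG TTT AGG ATA — no ATG→stop ORF.
Longest: frame +3, positions 12–29, 18 nt = 6 codons = 5 aa. → 5 amino acids.

5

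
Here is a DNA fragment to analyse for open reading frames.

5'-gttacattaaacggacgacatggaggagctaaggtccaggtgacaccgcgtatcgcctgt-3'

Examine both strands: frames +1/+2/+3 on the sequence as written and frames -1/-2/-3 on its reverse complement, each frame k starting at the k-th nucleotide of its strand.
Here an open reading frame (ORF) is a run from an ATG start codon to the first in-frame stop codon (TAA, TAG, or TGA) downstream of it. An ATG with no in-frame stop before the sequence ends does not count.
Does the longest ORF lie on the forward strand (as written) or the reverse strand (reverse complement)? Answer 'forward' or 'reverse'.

forward

Reverse complement (5'→3'): ACAGGCGATACGCGGTGTCACCTGGACCTTAGCTCCTCCATGTCGTCCGTTTAATGTAAC
Frame +1: GTT ACA TTA AAC GGA CGA CAT GGA GGA GCT AAG GTC CAG GTG ACA CCG CGT ATC GCC TGT — no ATG→stop ORF.
Frame +2: TTA CAT TAA ACG GAC GAC ATG GAG GAG CTA AGG TCC AGG TGA CAC CGC GTA TCG CCT — ATG at 20, stop TGA at 41 → 24 nt.
Frame +3: TAC ATT AAA CGG ACG ACA TGG AGG AGC TAA GGT CCA GGT GAC ACC GCG TAT CGC CTG — no ATG→stop ORF.
Frame -1: ACA GGC GAT ACG CGG TGT CAC CTG GAC CTT AGC TCC TCC ATG TCG TCC GTT TAA TGT AAC — ATG at 40, stop TAA at 52 → 15 nt.
Frame -2: CAG GCG ATA CGC GGT GTC ACC TGG ACC TTA GCT CCT CCA TGT CGT CCG TTT AAT GTA — no ATG→stop ORF.
Frame -3: AGG CGA TAC GCG GTG TCA CCT GGA CCT TAG CTC CTC CAT GTC GTC CGT TTA ATG TAA — ATG at 54, stop TAA at 57 → 6 nt.
Forward-strand max 24 nt; reverse-strand max 15 nt. The forward strand has the longer ORF.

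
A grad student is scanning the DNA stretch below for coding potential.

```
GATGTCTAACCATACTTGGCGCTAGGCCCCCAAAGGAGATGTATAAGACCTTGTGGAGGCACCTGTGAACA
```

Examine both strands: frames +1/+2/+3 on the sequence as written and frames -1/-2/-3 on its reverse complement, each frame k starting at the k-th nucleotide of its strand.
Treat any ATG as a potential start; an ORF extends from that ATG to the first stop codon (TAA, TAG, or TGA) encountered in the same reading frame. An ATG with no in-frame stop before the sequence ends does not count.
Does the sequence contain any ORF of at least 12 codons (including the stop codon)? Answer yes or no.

Reverse complement (5'→3'): TGTTCACAGGTGCCTCCACAAGGTCTTATACATCTCCTTTGGGGGCCTAGCGCCAAGTATGGTTAGACATC
Frame +1: GAT GTC TAA CCA TAC TTG GCG CTA GGC CCC CAA AGG AGA TGT ATA AGA CCT TGT GGA GGC ACC TGT GAA — no ATG→stop ORF.
Frame +2: ATG TCT AAC CAT ACT TGG CGC TAG GCC CCC AAA GGA GAT GTA TAA GAC CTT GTG GAG GCA CCT GTG AAC — ATG at 2, stop TAG at 23 → 24 nt.
Frame +3: TGT CTA ACC ATA CTT GGC GCT AGG CCC CCA AAG GAG ATG TAT AAG ACC TTG TGG AGG CAC CTG TGA ACA — ATG at 39, stop TGA at 66 → 30 nt.
Frame -1: TGT TCA CAG GTG CCT CCA CAA GGT CTT ATA CAT CTC CTT TGG GGG CCT AGC GCC AAG TAT GGT TAG ACA — no ATG→stop ORF.
Frame -2: GTT CAC AGG TGC CTC CAC AAG GTC TTA TAC ATC TCC TTT GGG GGC CTA GCG CCA AGT ATG GTT AGA CAT — no ATG→stop ORF.
Frame -3: TTC ACA GGT GCC TCC ACA AGG TCT TAT ACA TCT CCT TTG GGG GCC TAG CGC CAA GTA TGG TTA GAC ATC — no ATG→stop ORF.
Largest ORF found is 10 codons < 12, so no.

no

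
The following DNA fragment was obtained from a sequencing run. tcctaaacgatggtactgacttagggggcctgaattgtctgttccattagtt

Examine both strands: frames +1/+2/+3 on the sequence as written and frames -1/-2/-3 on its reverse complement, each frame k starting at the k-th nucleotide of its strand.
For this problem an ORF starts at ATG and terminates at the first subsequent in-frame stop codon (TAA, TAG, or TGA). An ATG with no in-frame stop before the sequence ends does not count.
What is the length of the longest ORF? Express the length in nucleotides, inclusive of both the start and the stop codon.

Reverse complement (5'→3'): AACTAATGGAACAGACAATTCAGGCCCCCTAAGTCAGTACCATCGTTTAGGA
Frame +1: TCC TAA ACG ATG GTA CTG ACT TAG GGG GCC TGA ATT GTC TGT TCC ATT AGT — ATG at 10, stop TAG at 22 → 15 nt.
Frame +2: CCT AAA CGA TGG TAC TGA CTT AGG GGG CCT GAA TTG TCT GTT CCA TTA GTT — no ATG→stop ORF.
Frame +3: CTA AAC GAT GGT ACT GAC TTA GGG GGC CTG AAT TGT CTG TTC CAT TAG — no ATG→stop ORF.
Frame -1: AAC TAA TGG AAC AGA CAA TTC AGG CCC CCT AAG TCA GTA CCA TCG TTT AGG — no ATG→stop ORF.
Frame -2: ACT AAT GGA ACA GAC AAT TCA GGC CCC CTA AGT CAG TAC CAT CGT TTA GGA — no ATG→stop ORF.
Frame -3: CTA ATG GAA CAG ACA ATT CAG GCC CCC TAA GTC AGT ACC ATC GTT TAG — ATG at 6, stop TAA at 30 → 27 nt.
Longest: frame -3, positions 6–32, 27 nt = 9 codons = 8 aa. → 27 nucleotides.

27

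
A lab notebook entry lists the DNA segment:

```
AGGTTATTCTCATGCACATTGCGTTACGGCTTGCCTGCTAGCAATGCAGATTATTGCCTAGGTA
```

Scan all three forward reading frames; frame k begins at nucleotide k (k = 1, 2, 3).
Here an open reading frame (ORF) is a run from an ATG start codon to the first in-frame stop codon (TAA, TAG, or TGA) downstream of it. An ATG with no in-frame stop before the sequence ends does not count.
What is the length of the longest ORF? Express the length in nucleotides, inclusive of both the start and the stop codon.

30

Frame 1: AGG TTA TTC TCA TGC ACA TTG CGT TAC GGC TTG CCT GCT AGC AAT GCA GAT TAT TGC CTA GGT — no ATG→stop ORF.
Frame 2: GGT TAT TCT CAT GCA CAT TGC GTT ACG GCT TGC CTG CTA GCA ATG CAG ATT ATT GCC TAG GTA — ATG at 44, stop TAG at 59 → 18 nt.
Frame 3: GTT ATT CTC ATG CAC ATT GCG TTA CGG CTT GCC TGC TAG CAA TGC AGA TTA TTG CCT AGG — ATG at 12, stop TAG at 39 → 30 nt.
Longest: frame 3, positions 12–41, 30 nt = 10 codons = 9 aa. → 30 nucleotides.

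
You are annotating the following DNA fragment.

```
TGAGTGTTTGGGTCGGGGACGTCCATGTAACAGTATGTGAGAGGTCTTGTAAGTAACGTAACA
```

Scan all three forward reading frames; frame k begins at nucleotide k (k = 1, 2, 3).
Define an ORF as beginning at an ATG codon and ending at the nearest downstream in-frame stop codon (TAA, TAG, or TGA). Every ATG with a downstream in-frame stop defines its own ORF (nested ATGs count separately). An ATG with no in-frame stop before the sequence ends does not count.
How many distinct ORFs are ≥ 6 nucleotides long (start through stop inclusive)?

2

Frame 1: TGA GTG TTT GGG TCG GGG ACG TCC ATG TAA CAG TAT GTG AGA GGT CTT GTA AGT AAC GTA ACA — ATG at 25, stop TAA at 28 → 6 nt.
Frame 2: GAG TGT TTG GGT CGG GGA CGT CCA TGT AAC AGT ATG TGA GAG GTC TTG TAA GTA ACG TAA — ATG at 35, stop TGA at 38 → 6 nt.
Frame 3: AGT GTT TGG GTC GGG GAC GTC CAT GTA ACA GTA TGT GAG AGG TCT TGT AAG TAA CGT AAC — no ATG→stop ORF.
ORFs ≥ 6 nucleotides: frame 1 25–30 (6 nucleotides), frame 2 35–40 (6 nucleotides). Count = 2.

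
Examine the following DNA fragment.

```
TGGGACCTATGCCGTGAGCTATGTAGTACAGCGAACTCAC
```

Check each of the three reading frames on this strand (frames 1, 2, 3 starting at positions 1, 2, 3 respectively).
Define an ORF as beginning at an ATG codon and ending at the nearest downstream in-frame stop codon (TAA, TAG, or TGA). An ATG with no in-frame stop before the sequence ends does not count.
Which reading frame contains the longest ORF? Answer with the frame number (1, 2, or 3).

3

Frame 1: TGG GAC CTA TGC CGT GAG CTA TGT AGT ACA GCG AAC TCA — no ATG→stop ORF.
Frame 2: GGG ACC TAT GCC GTG AGC TAT GTA GTA CAG CGA ACT CAC — no ATG→stop ORF.
Frame 3: GGA CCT ATG CCG TGA GCT ATG TAG TAC AGC GAA CTC — ATG at 9, stop TGA at 15 → 9 nt; ATG at 21, stop TAG at 24 → 6 nt.
Longest ORF is 9 nt in frame 3 (positions 9–17).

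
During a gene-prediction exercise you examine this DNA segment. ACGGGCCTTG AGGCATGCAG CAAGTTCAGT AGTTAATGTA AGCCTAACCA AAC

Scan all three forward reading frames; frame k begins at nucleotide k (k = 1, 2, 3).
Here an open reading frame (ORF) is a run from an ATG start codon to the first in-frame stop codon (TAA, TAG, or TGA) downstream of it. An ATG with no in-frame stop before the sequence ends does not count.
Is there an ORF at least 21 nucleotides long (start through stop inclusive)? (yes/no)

no

Frame 1: ACG GGC CTT GAG GCA TGC AGC AAG TTC AGT AGT TAA TGT AAG CCT AAC CAA — no ATG→stop ORF.
Frame 2: CGG GCC TTG AGG CAT GCA GCA AGT TCA GTA GTT AAT GTA AGC CTA ACC AAA — no ATG→stop ORF.
Frame 3: GGG CCT TGA GGC ATG CAG CAA GTT CAG TAG TTA ATG TAA GCC TAA CCA AAC — ATG at 15, stop TAG at 30 → 18 nt; ATG at 36, stop TAA at 39 → 6 nt.
Largest ORF found is 18 nucleotides < 21, so no.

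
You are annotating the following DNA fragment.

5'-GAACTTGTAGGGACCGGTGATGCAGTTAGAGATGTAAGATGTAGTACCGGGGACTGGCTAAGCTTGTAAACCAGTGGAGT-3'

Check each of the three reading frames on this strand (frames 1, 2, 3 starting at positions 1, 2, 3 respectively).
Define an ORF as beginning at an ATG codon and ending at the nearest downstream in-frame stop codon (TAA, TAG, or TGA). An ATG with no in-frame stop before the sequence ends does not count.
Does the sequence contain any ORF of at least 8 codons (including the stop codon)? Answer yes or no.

no

Frame 1: GAA CTT GTA GGG ACC GGT GAT GCA GTT AGA GAT GTA AGA TGT AGT ACC GGG GAC TGG CTA AGC TTG TAA ACC AGT GGA — no ATG→stop ORF.
Frame 2: AAC TTG TAG GGA CCG GTG ATG CAG TTA GAG ATG TAA GAT GTA GTA CCG GGG ACT GGC TAA GCT TGT AAA CCA GTG GAG — ATG at 20, stop TAA at 35 → 18 nt; ATG at 32, stop TAA at 35 → 6 nt.
Frame 3: ACT TGT AGG GAC CGG TGA TGC AGT TAG AGA TGT AAG ATG TAG TAC CGG GGA CTG GCT AAG CTT GTA AAC CAG TGG AGT — ATG at 39, stop TAG at 42 → 6 nt.
Largest ORF found is 6 codons < 8, so no.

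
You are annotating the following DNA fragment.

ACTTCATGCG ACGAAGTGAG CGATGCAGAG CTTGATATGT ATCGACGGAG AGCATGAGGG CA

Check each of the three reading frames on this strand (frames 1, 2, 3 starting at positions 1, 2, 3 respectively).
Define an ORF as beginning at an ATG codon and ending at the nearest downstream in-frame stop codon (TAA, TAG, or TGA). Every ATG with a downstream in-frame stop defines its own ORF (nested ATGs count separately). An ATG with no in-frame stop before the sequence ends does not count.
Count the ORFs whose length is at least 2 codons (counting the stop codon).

2

Frame 1: ACT TCA TGC GAC GAA GTG AGC GAT GCA GAG CTT GAT ATG TAT CGA CGG AGA GCA TGA GGG — ATG at 37, stop TGA at 55 → 21 nt.
Frame 2: CTT CAT GCG ACG AAG TGA GCG ATG CAG AGC TTG ATA TGT ATC GAC GGA GAG CAT GAG GGC — no ATG→stop ORF.
Frame 3: TTC ATG CGA CGA AGT GAG CGA TGC AGA GCT TGA TAT GTA TCG ACG GAG AGC ATG AGG GCA — ATG at 6, stop TGA at 33 → 30 nt.
ORFs ≥ 2 codons: frame 1 37–57 (7 codons), frame 3 6–35 (10 codons). Count = 2.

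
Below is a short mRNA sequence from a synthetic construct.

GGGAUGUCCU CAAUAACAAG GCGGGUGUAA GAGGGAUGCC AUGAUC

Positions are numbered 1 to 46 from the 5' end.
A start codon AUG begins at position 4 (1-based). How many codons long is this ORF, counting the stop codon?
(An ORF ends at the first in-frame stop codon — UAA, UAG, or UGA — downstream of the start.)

9

Codons from position 4: AUG (4–6), UCC (7–9), UCA (10–12), AUA (13–15), ACA (16–18), AGG (19–21), CGG (22–24), GUG (25–27), UAA (28–30).
UAA is the first in-frame stop; that's 9 codons including the stop.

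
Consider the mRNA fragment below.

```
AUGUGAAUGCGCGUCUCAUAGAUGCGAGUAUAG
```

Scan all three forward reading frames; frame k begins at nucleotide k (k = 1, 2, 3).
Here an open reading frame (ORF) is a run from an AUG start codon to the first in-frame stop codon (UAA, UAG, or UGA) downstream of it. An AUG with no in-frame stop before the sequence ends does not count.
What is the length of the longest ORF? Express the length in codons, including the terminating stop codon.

Frame 1: AUG UGA AUG CGC GUC UCA UAG AUG CGA GUA UAG — AUG at 1, stop UGA at 4 → 6 nt; AUG at 7, stop UAG at 19 → 15 nt; AUG at 22, stop UAG at 31 → 12 nt.
Frame 2: UGU GAA UGC GCG UCU CAU AGA UGC GAG UAU — no AUG→stop ORF.
Frame 3: GUG AAU GCG CGU CUC AUA GAU GCG AGU AUA — no AUG→stop ORF.
Longest: frame 1, positions 7–21, 15 nt = 5 codons = 4 aa. → 5 codons.

5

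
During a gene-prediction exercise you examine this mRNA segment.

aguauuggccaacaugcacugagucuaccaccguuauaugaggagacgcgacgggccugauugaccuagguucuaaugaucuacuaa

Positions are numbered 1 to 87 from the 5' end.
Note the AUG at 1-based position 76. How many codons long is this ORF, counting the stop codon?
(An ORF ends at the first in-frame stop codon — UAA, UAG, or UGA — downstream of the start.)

Codons from position 76: AUG (76–78), AUC (79–81), UAC (82–84), UAA (85–87).
UAA is the first in-frame stop; that's 4 codons including the stop.

4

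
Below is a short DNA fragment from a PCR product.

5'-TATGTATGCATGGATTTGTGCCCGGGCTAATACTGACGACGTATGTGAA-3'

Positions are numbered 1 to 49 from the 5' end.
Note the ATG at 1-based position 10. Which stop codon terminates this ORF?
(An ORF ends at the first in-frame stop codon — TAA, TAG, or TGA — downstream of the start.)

TAA

Codons from position 10: ATG (10–12), GAT (13–15), TTG (16–18), TGC (19–21), CCG (22–24), GGC (25–27), TAA (28–30).
The first in-frame stop codon is TAA.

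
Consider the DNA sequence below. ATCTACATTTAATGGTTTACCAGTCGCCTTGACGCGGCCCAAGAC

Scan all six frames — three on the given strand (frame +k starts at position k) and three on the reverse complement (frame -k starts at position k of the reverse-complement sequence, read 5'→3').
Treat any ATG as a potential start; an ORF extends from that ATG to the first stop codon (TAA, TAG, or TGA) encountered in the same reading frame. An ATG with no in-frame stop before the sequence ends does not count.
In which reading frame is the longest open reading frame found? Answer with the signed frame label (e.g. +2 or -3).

Reverse complement (5'→3'): GTCTTGGGCCGCGTCAAGGCGACTGGTAAACCATTAAATGTAGAT
Frame +1: ATC TAC ATT TAA TGG TTT ACC AGT CGC CTT GAC GCG GCC CAA GAC — no ATG→stop ORF.
Frame +2: TCT ACA TTT AAT GGT TTA CCA GTC GCC TTG ACG CGG CCC AAG — no ATG→stop ORF.
Frame +3: CTA CAT TTA ATG GTT TAC CAG TCG CCT TGA CGC GGC CCA AGA — ATG at 12, stop TGA at 30 → 21 nt.
Frame -1: GTC TTG GGC CGC GTC AAG GCG ACT GGT AAA CCA TTA AAT GTA GAT — no ATG→stop ORF.
Frame -2: TCT TGG GCC GCG TCA AGG CGA CTG GTA AAC CAT TAA ATG TAG — ATG at 38, stop TAG at 41 → 6 nt.
Frame -3: CTT GGG CCG CGT CAA GGC GAC TGG TAA ACC ATT AAA TGT AGA — no ATG→stop ORF.
Longest ORF is 21 nt in frame +3 (positions 12–32).

+3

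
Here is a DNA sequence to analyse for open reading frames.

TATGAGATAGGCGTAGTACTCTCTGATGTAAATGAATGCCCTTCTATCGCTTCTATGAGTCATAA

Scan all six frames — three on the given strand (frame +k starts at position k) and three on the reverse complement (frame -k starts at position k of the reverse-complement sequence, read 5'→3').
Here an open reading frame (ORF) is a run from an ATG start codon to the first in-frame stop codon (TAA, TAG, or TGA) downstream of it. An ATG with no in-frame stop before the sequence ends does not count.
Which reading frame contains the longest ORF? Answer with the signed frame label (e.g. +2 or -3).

Reverse complement (5'→3'): TTATGACTCATAGAAGCGATAGAAGGGCATTCATTTACATCAGAGAGTACTACGCCTATCTCATA
Frame +1: TAT GAG ATA GGC GTA GTA CTC TCT GAT GTA AAT GAA TGC CCT TCT ATC GCT TCT ATG AGT CAT — no ATG→stop ORF.
Frame +2: ATG AGA TAG GCG TAG TAC TCT CTG ATG TAA ATG AAT GCC CTT CTA TCG CTT CTA TGA GTC ATA — ATG at 2, stop TAG at 8 → 9 nt; ATG at 26, stop TAA at 29 → 6 nt; ATG at 32, stop TGA at 56 → 27 nt.
Frame +3: TGA GAT AGG CGT AGT ACT CTC TGA TGT AAA TGA ATG CCC TTC TAT CGC TTC TAT GAG TCA TAA — ATG at 36, stop TAA at 63 → 30 nt.
Frame -1: TTA TGA CTC ATA GAA GCG ATA GAA GGG CAT TCA TTT ACA TCA GAG AGT ACT ACG CCT ATC TCA — no ATG→stop ORF.
Frame -2: TAT GAC TCA TAG AAG CGA TAG AAG GGC ATT CAT TTA CAT CAG AGA GTA CTA CGC CTA TCT CAT — no ATG→stop ORF.
Frame -3: ATG ACT CAT AGA AGC GAT AGA AGG GCA TTC ATT TAC ATC AGA GAG TAC TAC GCC TAT CTC ATA — no ATG→stop ORF.
Longest ORF is 30 nt in frame +3 (positions 36–65).

+3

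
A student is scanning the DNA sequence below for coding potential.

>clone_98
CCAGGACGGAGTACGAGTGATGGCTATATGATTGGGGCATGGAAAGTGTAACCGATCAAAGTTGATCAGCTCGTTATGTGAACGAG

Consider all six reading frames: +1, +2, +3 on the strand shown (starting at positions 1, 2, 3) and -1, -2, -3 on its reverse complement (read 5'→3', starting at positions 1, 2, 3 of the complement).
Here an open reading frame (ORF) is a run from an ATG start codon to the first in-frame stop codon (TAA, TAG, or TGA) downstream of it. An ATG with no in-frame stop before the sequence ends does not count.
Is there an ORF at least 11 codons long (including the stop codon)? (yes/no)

Reverse complement (5'→3'): CTCGTTCACATAACGAGCTGATCAACTTTGATCGGTTACACTTTCCATGCCCCAATCATATAGCCATCACTCGTACTCCGTCCTGG
Frame +1: CCA GGA CGG AGT ACG AGT GAT GGC TAT ATG ATT GGG GCA TGG AAA GTG TAA CCG ATC AAA GTT GAT CAG CTC GTT ATG TGA ACG — ATG at 28, stop TAA at 49 → 24 nt; ATG at 76, stop TGA at 79 → 6 nt.
Frame +2: CAG GAC GGA GTA CGA GTG ATG GCT ATA TGA TTG GGG CAT GGA AAG TGT AAC CGA TCA AAG TTG ATC AGC TCG TTA TGT GAA CGA — ATG at 20, stop TGA at 29 → 12 nt.
Frame +3: AGG ACG GAG TAC GAG TGA TGG CTA TAT GAT TGG GGC ATG GAA AGT GTA ACC GAT CAA AGT TGA TCA GCT CGT TAT GTG AAC GAG — ATG at 39, stop TGA at 63 → 27 nt.
Frame -1: CTC GTT CAC ATA ACG AGC TGA TCA ACT TTG ATC GGT TAC ACT TTC CAT GCC CCA ATC ATA TAG CCA TCA CTC GTA CTC CGT CCT — no ATG→stop ORF.
Frame -2: TCG TTC ACA TAA CGA GCT GAT CAA CTT TGA TCG GTT ACA CTT TCC ATG CCC CAA TCA TAT AGC CAT CAC TCG TAC TCC GTC CTG — no ATG→stop ORF.
Frame -3: CGT TCA CAT AAC GAG CTG ATC AAC TTT GAT CGG TTA CAC TTT CCA TGC CCC AAT CAT ATA GCC ATC ACT CGT ACT CCG TCC TGG — no ATG→stop ORF.
Largest ORF found is 9 codons < 11, so no.

no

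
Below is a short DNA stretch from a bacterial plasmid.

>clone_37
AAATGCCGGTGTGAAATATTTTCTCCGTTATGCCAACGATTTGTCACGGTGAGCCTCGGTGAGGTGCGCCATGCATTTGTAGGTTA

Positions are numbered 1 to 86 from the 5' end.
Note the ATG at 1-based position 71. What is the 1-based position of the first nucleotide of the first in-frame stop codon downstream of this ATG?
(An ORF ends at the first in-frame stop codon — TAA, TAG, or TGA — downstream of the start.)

Codons from position 71: ATG (71–73), CAT (74–76), TTG (77–79), TAG (80–82).
TAG is a stop codon; it begins at position 80.

80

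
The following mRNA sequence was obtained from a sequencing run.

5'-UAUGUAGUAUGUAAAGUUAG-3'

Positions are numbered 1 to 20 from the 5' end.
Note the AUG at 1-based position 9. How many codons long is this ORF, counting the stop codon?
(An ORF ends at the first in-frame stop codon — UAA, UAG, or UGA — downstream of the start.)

Codons from position 9: AUG (9–11), UAA (12–14).
UAA is the first in-frame stop; that's 2 codons including the stop.

2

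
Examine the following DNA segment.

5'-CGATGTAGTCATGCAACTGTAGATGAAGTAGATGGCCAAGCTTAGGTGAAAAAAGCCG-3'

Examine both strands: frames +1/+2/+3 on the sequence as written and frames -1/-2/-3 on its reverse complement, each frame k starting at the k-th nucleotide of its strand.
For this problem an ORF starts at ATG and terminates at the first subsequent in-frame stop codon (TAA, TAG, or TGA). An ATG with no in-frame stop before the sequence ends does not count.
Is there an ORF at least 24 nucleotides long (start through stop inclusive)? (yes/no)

no

Reverse complement (5'→3'): CGGCTTTTTTCACCTAAGCTTGGCCATCTACTTCATCTACAGTTGCATGACTACATCG
Frame +1: CGA TGT AGT CAT GCA ACT GTA GAT GAA GTA GAT GGC CAA GCT TAG GTG AAA AAA GCC — no ATG→stop ORF.
Frame +2: GAT GTA GTC ATG CAA CTG TAG ATG AAG TAG ATG GCC AAG CTT AGG TGA AAA AAG CCG — ATG at 11, stop TAG at 20 → 12 nt; ATG at 23, stop TAG at 29 → 9 nt; ATG at 32, stop TGA at 47 → 18 nt.
Frame +3: ATG TAG TCA TGC AAC TGT AGA TGA AGT AGA TGG CCA AGC TTA GGT GAA AAA AGC — ATG at 3, stop TAG at 6 → 6 nt.
Frame -1: CGG CTT TTT TCA CCT AAG CTT GGC CAT CTA CTT CAT CTA CAG TTG CAT GAC TAC ATC — no ATG→stop ORF.
Frame -2: GGC TTT TTT CAC CTA AGC TTG GCC ATC TAC TTC ATC TAC AGT TGC ATG ACT ACA TCG — no ATG→stop ORF.
Frame -3: GCT TTT TTC ACC TAA GCT TGG CCA TCT ACT TCA TCT ACA GTT GCA TGA CTA CAT — no ATG→stop ORF.
Largest ORF found is 18 nucleotides < 24, so no.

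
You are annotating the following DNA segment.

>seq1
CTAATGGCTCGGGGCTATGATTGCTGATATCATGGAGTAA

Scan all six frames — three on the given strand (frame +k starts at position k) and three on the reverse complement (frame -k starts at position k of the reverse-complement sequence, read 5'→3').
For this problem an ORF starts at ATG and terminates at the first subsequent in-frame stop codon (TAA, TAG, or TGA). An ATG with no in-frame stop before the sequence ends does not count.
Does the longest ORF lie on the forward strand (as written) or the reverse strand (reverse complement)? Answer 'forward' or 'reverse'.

Reverse complement (5'→3'): TTACTCCATGATATCAGCAATCATAGCCCCGAGCCATTAG
Frame +1: CTA ATG GCT CGG GGC TAT GAT TGC TGA TAT CAT GGA GTA — ATG at 4, stop TGA at 25 → 24 nt.
Frame +2: TAA TGG CTC GGG GCT ATG ATT GCT GAT ATC ATG GAG TAA — ATG at 17, stop TAA at 38 → 24 nt; ATG at 32, stop TAA at 38 → 9 nt.
Frame +3: AAT GGC TCG GGG CTA TGA TTG CTG ATA TCA TGG AGT — no ATG→stop ORF.
Frame -1: TTA CTC CAT GAT ATC AGC AAT CAT AGC CCC GAG CCA TTA — no ATG→stop ORF.
Frame -2: TAC TCC ATG ATA TCA GCA ATC ATA GCC CCG AGC CAT TAG — ATG at 8, stop TAG at 38 → 33 nt.
Frame -3: ACT CCA TGA TAT CAG CAA TCA TAG CCC CGA GCC ATT — no ATG→stop ORF.
Forward-strand max 24 nt; reverse-strand max 33 nt. The reverse strand has the longer ORF.

reverse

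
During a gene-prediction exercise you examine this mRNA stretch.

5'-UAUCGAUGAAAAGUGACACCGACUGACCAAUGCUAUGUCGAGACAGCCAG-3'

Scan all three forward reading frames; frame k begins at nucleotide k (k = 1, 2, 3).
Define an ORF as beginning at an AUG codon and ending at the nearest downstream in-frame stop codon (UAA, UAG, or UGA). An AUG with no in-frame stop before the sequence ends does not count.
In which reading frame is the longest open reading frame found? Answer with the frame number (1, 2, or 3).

3

Frame 1: UAU CGA UGA AAA GUG ACA CCG ACU GAC CAA UGC UAU GUC GAG ACA GCC — no AUG→stop ORF.
Frame 2: AUC GAU GAA AAG UGA CAC CGA CUG ACC AAU GCU AUG UCG AGA CAG CCA — no AUG→stop ORF.
Frame 3: UCG AUG AAA AGU GAC ACC GAC UGA CCA AUG CUA UGU CGA GAC AGC CAG — AUG at 6, stop UGA at 24 → 21 nt.
Longest ORF is 21 nt in frame 3 (positions 6–26).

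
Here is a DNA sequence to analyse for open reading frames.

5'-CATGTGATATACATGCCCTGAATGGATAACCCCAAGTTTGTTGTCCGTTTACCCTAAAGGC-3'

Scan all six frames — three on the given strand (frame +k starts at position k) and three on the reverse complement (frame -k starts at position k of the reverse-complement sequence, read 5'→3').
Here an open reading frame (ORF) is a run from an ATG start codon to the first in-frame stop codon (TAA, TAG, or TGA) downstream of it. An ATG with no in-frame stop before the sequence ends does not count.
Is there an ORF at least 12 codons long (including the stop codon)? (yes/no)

yes

Reverse complement (5'→3'): GCCTTTAGGGTAAACGGACAACAAACTTGGGGTTATCCATTCAGGGCATGTATATCACATG
Frame +1: CAT GTG ATA TAC ATG CCC TGA ATG GAT AAC CCC AAG TTT GTT GTC CGT TTA CCC TAA AGG — ATG at 13, stop TGA at 19 → 9 nt; ATG at 22, stop TAA at 55 → 36 nt.
Frame +2: ATG TGA TAT ACA TGC CCT GAA TGG ATA ACC CCA AGT TTG TTG TCC GTT TAC CCT AAA GGC — ATG at 2, stop TGA at 5 → 6 nt.
Frame +3: TGT GAT ATA CAT GCC CTG AAT GGA TAA CCC CAA GTT TGT TGT CCG TTT ACC CTA AAG — no ATG→stop ORF.
Frame -1: GCC TTT AGG GTA AAC GGA CAA CAA ACT TGG GGT TAT CCA TTC AGG GCA TGT ATA TCA CAT — no ATG→stop ORF.
Frame -2: CCT TTA GGG TAA ACG GAC AAC AAA CTT GGG GTT ATC CAT TCA GGG CAT GTA TAT CAC ATG — no ATG→stop ORF.
Frame -3: CTT TAG GGT AAA CGG ACA ACA AAC TTG GGG TTA TCC ATT CAG GGC ATG TAT ATC ACA — no ATG→stop ORF.
Frame +1 has an ORF of 12 codons (positions 22–57) ≥ 12, so yes.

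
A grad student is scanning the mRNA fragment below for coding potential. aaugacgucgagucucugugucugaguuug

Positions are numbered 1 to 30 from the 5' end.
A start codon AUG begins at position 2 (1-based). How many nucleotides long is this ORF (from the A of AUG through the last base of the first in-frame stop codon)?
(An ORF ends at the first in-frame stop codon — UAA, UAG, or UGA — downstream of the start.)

24

Codons from position 2: AUG (2–4), ACG (5–7), UCG (8–10), AGU (11–13), CUC (14–16), UGU (17–19), GUC (20–22), UGA (23–25).
UGA is the first in-frame stop; ORF spans 2–25, 24 nucleotides.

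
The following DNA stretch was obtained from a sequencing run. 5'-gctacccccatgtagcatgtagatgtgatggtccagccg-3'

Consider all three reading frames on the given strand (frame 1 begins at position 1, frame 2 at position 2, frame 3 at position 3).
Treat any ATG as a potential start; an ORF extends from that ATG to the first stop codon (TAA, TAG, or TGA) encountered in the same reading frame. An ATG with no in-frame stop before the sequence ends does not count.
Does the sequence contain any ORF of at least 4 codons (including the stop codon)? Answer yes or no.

Frame 1: GCT ACC CCC ATG TAG CAT GTA GAT GTG ATG GTC CAG CCG — ATG at 10, stop TAG at 13 → 6 nt.
Frame 2: CTA CCC CCA TGT AGC ATG TAG ATG TGA TGG TCC AGC — ATG at 17, stop TAG at 20 → 6 nt; ATG at 23, stop TGA at 26 → 6 nt.
Frame 3: TAC CCC CAT GTA GCA TGT AGA TGT GAT GGT CCA GCC — no ATG→stop ORF.
Largest ORF found is 2 codons < 4, so no.

no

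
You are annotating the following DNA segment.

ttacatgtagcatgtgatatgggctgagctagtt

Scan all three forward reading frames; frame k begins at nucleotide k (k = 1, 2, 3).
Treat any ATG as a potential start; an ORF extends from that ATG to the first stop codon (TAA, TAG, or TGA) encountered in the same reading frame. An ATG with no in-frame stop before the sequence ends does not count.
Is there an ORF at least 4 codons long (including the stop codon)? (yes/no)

no

Frame 1: TTA CAT GTA GCA TGT GAT ATG GGC TGA GCT AGT — ATG at 19, stop TGA at 25 → 9 nt.
Frame 2: TAC ATG TAG CAT GTG ATA TGG GCT GAG CTA GTT — ATG at 5, stop TAG at 8 → 6 nt.
Frame 3: ACA TGT AGC ATG TGA TAT GGG CTG AGC TAG — ATG at 12, stop TGA at 15 → 6 nt.
Largest ORF found is 3 codons < 4, so no.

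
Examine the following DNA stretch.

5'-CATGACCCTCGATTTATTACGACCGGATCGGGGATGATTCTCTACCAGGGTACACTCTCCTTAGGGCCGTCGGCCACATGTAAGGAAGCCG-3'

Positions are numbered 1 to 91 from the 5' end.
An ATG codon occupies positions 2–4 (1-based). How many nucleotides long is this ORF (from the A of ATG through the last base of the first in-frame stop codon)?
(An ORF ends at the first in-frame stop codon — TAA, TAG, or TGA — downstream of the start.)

36

Codons from position 2: ATG (2–4), ACC (5–7), CTC (8–10), GAT (11–13), TTA (14–16), TTA (17–19), CGA (20–22), CCG (23–25), GAT (26–28), CGG (29–31), GGA (32–34), TGA (35–37).
TGA is the first in-frame stop; ORF spans 2–37, 36 nucleotides.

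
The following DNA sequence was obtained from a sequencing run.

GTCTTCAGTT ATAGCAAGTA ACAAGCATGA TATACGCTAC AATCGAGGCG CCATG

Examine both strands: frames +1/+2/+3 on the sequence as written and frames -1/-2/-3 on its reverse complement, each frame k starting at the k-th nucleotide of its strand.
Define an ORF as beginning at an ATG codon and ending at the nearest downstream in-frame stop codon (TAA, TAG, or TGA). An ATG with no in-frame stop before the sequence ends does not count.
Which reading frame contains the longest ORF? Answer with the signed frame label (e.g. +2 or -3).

-1

Reverse complement (5'→3'): CATGGCGCCTCGATTGTAGCGTATATCATGCTTGTTACTTGCTATAACTGAAGAC
Frame +1: GTC TTC AGT TAT AGC AAG TAA CAA GCA TGA TAT ACG CTA CAA TCG AGG CGC CAT — no ATG→stop ORF.
Frame +2: TCT TCA GTT ATA GCA AGT AAC AAG CAT GAT ATA CGC TAC AAT CGA GGC GCC ATG — no ATG→stop ORF.
Frame +3: CTT CAG TTA TAG CAA GTA ACA AGC ATG ATA TAC GCT ACA ATC GAG GCG CCA — no ATG→stop ORF.
Frame -1: CAT GGC GCC TCG ATT GTA GCG TAT ATC ATG CTT GTT ACT TGC TAT AAC TGA AGA — ATG at 28, stop TGA at 49 → 24 nt.
Frame -2: ATG GCG CCT CGA TTG TAG CGT ATA TCA TGC TTG TTA CTT GCT ATA ACT GAA GAC — ATG at 2, stop TAG at 17 → 18 nt.
Frame -3: TGG CGC CTC GAT TGT AGC GTA TAT CAT GCT TGT TAC TTG CTA TAA CTG AAG — no ATG→stop ORF.
Longest ORF is 24 nt in frame -1 (positions 28–51).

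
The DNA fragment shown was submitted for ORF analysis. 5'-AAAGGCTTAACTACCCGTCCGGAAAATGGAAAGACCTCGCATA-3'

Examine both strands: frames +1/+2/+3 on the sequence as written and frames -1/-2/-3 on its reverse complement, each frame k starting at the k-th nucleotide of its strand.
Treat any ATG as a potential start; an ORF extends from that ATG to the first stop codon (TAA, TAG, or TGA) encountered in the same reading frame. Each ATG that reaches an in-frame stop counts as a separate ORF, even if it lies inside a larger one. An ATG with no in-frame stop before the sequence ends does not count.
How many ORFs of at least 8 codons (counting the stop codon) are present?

Reverse complement (5'→3'): TATGCGAGGTCTTTCCATTTTCCGGACGGGTAGTTAAGCCTTT
Frame +1: AAA GGC TTA ACT ACC CGT CCG GAA AAT GGA AAG ACC TCG CAT — no ATG→stop ORF.
Frame +2: AAG GCT TAA CTA CCC GTC CGG AAA ATG GAA AGA CCT CGC ATA — no ATG→stop ORF.
Frame +3: AGG CTT AAC TAC CCG TCC GGA AAA TGG AAA GAC CTC GCA — no ATG→stop ORF.
Frame -1: TAT GCG AGG TCT TTC CAT TTT CCG GAC GGG TAG TTA AGC CTT — no ATG→stop ORF.
Frame -2: ATG CGA GGT CTT TCC ATT TTC CGG ACG GGT AGT TAA GCC TTT — ATG at 2, stop TAA at 35 → 36 nt.
Frame -3: TGC GAG GTC TTT CCA TTT TCC GGA CGG GTA GTT AAG CCT — no ATG→stop ORF.
ORFs ≥ 8 codons: frame -2 2–37 (12 codons). Count = 1.

1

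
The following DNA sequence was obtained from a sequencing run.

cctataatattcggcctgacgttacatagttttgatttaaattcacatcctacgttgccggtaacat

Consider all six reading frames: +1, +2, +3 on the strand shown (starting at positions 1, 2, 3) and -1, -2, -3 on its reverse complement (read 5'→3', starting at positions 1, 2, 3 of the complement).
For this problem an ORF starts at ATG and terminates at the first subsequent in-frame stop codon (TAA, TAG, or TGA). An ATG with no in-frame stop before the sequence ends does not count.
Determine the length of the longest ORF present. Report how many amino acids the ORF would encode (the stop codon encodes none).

5

Reverse complement (5'→3'): ATGTTACCGGCAACGTAGGATGTGAATTTAAATCAAAACTATGTAACGTCAGGCCGAATATTATAGG
Frame +1: CCT ATA ATA TTC GGC CTG ACG TTA CAT AGT TTT GAT TTA AAT TCA CAT CCT ACG TTG CCG GTA ACA — no ATG→stop ORF.
Frame +2: CTA TAA TAT TCG GCC TGA CGT TAC ATA GTT TTG ATT TAA ATT CAC ATC CTA CGT TGC CGG TAA CAT — no ATG→stop ORF.
Frame +3: TAT AAT ATT CGG CCT GAC GTT ACA TAG TTT TGA TTT AAA TTC ACA TCC TAC GTT GCC GGT AAC — no ATG→stop ORF.
Frame -1: ATG TTA CCG GCA ACG TAG GAT GTG AAT TTA AAT CAA AAC TAT GTA ACG TCA GGC CGA ATA TTA TAG — ATG at 1, stop TAG at 16 → 18 nt.
Frame -2: TGT TAC CGG CAA CGT AGG ATG TGA ATT TAA ATC AAA ACT ATG TAA CGT CAG GCC GAA TAT TAT AGG — ATG at 20, stop TGA at 23 → 6 nt; ATG at 41, stop TAA at 44 → 6 nt.
Frame -3: GTT ACC GGC AAC GTA GGA TGT GAA TTT AAA TCA AAA CTA TGT AAC GTC AGG CCG AAT ATT ATA — no ATG→stop ORF.
Longest: frame -1, positions 1–18, 18 nt = 6 codons = 5 aa. → 5 amino acids.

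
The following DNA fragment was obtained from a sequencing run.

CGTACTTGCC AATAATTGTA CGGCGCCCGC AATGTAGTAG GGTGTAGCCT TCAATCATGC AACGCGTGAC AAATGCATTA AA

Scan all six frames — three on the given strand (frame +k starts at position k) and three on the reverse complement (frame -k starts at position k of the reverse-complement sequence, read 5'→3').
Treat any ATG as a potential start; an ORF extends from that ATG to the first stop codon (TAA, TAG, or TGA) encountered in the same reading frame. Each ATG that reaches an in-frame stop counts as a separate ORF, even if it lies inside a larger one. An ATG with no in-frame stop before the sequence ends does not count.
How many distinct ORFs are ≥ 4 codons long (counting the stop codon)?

Reverse complement (5'→3'): TTTAATGCATTTGTCACGCGTTGCATGATTGAAGGCTACACCCTACTACATTGCGGGCGCCGTACAATTATTGGCAAGTACG
Frame +1: CGT ACT TGC CAA TAA TTG TAC GGC GCC CGC AAT GTA GTA GGG TGT AGC CTT CAA TCA TGC AAC GCG TGA CAA ATG CAT TAA — ATG at 73, stop TAA at 79 → 9 nt.
Frame +2: GTA CTT GCC AAT AAT TGT ACG GCG CCC GCA ATG TAG TAG GGT GTA GCC TTC AAT CAT GCA ACG CGT GAC AAA TGC ATT AAA — ATG at 32, stop TAG at 35 → 6 nt.
Frame +3: TAC TTG CCA ATA ATT GTA CGG CGC CCG CAA TGT AGT AGG GTG TAG CCT TCA ATC ATG CAA CGC GTG ACA AAT GCA TTA — no ATG→stop ORF.
Frame -1: TTT AAT GCA TTT GTC ACG CGT TGC ATG ATT GAA GGC TAC ACC CTA CTA CAT TGC GGG CGC CGT ACA ATT ATT GGC AAG TAC — no ATG→stop ORF.
Frame -2: TTA ATG CAT TTG TCA CGC GTT GCA TGA TTG AAG GCT ACA CCC TAC TAC ATT GCG GGC GCC GTA CAA TTA TTG GCA AGT ACG — ATG at 5, stop TGA at 26 → 24 nt.
Frame -3: TAA TGC ATT TGT CAC GCG TTG CAT GAT TGA AGG CTA CAC CCT ACT ACA TTG CGG GCG CCG TAC AAT TAT TGG CAA GTA — no ATG→stop ORF.
ORFs ≥ 4 codons: frame -2 5–28 (8 codons). Count = 1.

1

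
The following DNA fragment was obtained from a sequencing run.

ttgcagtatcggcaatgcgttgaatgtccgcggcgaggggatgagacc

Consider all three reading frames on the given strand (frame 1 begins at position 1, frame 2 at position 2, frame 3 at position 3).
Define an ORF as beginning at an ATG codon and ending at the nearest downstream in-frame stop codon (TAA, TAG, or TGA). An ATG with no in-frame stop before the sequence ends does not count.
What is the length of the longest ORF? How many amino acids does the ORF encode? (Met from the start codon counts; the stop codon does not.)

6

Frame 1: TTG CAG TAT CGG CAA TGC GTT GAA TGT CCG CGG CGA GGG GAT GAG ACC — no ATG→stop ORF.
Frame 2: TGC AGT ATC GGC AAT GCG TTG AAT GTC CGC GGC GAG GGG ATG AGA — no ATG→stop ORF.
Frame 3: GCA GTA TCG GCA ATG CGT TGA ATG TCC GCG GCG AGG GGA TGA GAC — ATG at 15, stop TGA at 21 → 9 nt; ATG at 24, stop TGA at 42 → 21 nt.
Longest: frame 3, positions 24–44, 21 nt = 7 codons = 6 aa. → 6 amino acids.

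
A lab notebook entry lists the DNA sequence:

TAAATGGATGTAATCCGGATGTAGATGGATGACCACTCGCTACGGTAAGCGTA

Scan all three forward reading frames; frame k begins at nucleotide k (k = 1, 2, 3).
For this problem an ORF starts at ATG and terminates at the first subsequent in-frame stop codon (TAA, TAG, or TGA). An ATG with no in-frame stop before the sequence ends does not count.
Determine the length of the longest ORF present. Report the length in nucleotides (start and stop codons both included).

24

Frame 1: TAA ATG GAT GTA ATC CGG ATG TAG ATG GAT GAC CAC TCG CTA CGG TAA GCG — ATG at 4, stop TAG at 22 → 21 nt; ATG at 19, stop TAG at 22 → 6 nt; ATG at 25, stop TAA at 46 → 24 nt.
Frame 2: AAA TGG ATG TAA TCC GGA TGT AGA TGG ATG ACC ACT CGC TAC GGT AAG CGT — ATG at 8, stop TAA at 11 → 6 nt.
Frame 3: AAT GGA TGT AAT CCG GAT GTA GAT GGA TGA CCA CTC GCT ACG GTA AGC GTA — no ATG→stop ORF.
Longest: frame 1, positions 25–48, 24 nt = 8 codons = 7 aa. → 24 nucleotides.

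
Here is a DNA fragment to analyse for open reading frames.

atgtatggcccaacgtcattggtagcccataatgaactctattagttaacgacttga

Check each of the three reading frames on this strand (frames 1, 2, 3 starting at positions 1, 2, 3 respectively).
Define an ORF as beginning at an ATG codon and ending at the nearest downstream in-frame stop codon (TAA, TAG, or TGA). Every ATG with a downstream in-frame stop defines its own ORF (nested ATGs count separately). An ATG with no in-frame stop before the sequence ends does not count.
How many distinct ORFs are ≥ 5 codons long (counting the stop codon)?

Frame 1: ATG TAT GGC CCA ACG TCA TTG GTA GCC CAT AAT GAA CTC TAT TAG TTA ACG ACT TGA — ATG at 1, stop TAG at 43 → 45 nt.
Frame 2: TGT ATG GCC CAA CGT CAT TGG TAG CCC ATA ATG AAC TCT ATT AGT TAA CGA CTT — ATG at 5, stop TAG at 23 → 21 nt; ATG at 32, stop TAA at 47 → 18 nt.
Frame 3: GTA TGG CCC AAC GTC ATT GGT AGC CCA TAA TGA ACT CTA TTA GTT AAC GAC TTG — no ATG→stop ORF.
ORFs ≥ 5 codons: frame 1 1–45 (15 codons), frame 2 5–25 (7 codons), frame 2 32–49 (6 codons). Count = 3.

3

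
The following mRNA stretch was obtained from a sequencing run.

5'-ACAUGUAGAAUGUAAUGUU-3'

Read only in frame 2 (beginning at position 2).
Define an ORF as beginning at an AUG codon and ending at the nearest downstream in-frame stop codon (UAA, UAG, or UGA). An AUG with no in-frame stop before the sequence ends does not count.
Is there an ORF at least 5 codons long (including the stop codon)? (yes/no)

Frame 2: CAU GUA GAA UGU AAU GUU — no AUG→stop ORF.
Largest ORF found is 0 codons < 5, so no.

no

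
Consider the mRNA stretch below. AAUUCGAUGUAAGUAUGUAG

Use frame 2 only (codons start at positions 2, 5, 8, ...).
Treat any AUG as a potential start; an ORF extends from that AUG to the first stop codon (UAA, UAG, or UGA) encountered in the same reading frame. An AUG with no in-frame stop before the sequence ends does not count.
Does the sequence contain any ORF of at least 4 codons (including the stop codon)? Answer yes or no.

Frame 2: AUU CGA UGU AAG UAU GUA — no AUG→stop ORF.
Largest ORF found is 0 codons < 4, so no.

no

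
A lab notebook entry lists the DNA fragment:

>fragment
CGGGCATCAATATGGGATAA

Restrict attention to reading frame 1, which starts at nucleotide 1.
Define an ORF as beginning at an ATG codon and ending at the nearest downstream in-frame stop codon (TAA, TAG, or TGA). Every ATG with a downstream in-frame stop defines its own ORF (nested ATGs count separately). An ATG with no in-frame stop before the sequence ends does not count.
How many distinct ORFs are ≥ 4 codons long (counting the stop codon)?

Frame 1: CGG GCA TCA ATA TGG GAT — no ATG→stop ORF.
No ORF reaches 4 codons. Count = 0.

0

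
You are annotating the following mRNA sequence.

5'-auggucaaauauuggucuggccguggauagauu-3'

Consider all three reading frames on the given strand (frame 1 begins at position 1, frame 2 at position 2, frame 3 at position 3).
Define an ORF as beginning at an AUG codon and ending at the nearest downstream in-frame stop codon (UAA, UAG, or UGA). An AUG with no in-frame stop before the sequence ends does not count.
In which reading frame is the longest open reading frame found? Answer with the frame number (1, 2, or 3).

1

Frame 1: AUG GUC AAA UAU UGG UCU GGC CGU GGA UAG AUU — AUG at 1, stop UAG at 28 → 30 nt.
Frame 2: UGG UCA AAU AUU GGU CUG GCC GUG GAU AGA — no AUG→stop ORF.
Frame 3: GGU CAA AUA UUG GUC UGG CCG UGG AUA GAU — no AUG→stop ORF.
Longest ORF is 30 nt in frame 1 (positions 1–30).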